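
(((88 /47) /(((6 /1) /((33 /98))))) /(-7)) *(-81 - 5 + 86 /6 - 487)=405592/48363 = 8.39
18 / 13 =1.38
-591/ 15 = -197/5 = -39.40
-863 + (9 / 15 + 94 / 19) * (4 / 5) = -407817/475 = -858.56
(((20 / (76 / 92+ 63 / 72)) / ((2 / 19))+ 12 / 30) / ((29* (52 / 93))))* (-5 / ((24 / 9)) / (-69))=8157309/43424368 = 0.19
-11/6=-1.83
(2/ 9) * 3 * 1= 2/3 = 0.67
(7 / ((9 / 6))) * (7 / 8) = 49/12 = 4.08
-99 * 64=-6336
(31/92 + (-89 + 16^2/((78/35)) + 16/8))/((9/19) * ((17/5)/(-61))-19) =-586529335/395605704 = -1.48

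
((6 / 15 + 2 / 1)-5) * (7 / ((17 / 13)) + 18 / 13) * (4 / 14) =-2978/595 = -5.01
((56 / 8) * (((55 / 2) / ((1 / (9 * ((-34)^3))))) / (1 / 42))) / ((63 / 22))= -998714640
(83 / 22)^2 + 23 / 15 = 114467/7260 = 15.77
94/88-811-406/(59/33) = -2692095/2596 = -1037.02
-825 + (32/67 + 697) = -8544/67 = -127.52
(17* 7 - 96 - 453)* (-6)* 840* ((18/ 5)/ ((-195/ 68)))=-2720669.54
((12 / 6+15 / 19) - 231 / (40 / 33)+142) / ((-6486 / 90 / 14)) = 8.89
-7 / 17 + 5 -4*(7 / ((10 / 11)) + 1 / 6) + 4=-5834/255 = -22.88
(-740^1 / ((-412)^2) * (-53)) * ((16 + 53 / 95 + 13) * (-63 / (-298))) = 1.44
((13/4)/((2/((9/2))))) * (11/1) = 1287/16 = 80.44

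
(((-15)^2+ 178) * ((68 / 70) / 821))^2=187744804/825700225 = 0.23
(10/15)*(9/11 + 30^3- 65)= 592588/33 = 17957.21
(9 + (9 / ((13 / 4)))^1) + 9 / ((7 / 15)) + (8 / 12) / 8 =34003/1092 = 31.14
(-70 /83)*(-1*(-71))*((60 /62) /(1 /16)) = -2385600/2573 = -927.17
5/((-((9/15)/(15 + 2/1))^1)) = -425/3 = -141.67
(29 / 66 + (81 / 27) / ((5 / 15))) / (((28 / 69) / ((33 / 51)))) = 2047/136 = 15.05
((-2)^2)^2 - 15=1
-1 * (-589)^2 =-346921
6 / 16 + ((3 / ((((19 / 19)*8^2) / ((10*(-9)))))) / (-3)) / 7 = 129/224 = 0.58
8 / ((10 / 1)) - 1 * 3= -11/5 = -2.20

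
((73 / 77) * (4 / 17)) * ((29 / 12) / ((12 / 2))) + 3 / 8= 43811/94248 = 0.46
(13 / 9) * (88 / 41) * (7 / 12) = 2002/1107 = 1.81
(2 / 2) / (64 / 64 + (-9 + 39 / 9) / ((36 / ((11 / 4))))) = 216/139 = 1.55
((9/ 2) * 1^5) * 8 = 36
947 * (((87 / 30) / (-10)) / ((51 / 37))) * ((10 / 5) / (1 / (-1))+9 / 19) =29467799/96900 = 304.11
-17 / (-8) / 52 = 0.04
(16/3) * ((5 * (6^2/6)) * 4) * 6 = 3840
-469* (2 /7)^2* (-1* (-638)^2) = 109087792/7 = 15583970.29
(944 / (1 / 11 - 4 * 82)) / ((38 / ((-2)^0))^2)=-2596/1302127 = 0.00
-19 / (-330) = 19/330 = 0.06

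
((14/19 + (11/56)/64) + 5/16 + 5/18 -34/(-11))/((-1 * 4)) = -29804851/26966016 = -1.11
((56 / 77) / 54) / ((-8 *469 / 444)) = -74/46431 = 0.00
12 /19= 0.63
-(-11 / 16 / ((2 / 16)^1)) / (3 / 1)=11/6 = 1.83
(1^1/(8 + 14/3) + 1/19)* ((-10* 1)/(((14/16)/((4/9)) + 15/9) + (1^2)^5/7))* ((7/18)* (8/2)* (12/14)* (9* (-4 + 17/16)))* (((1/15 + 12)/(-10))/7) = -102084/48241 = -2.12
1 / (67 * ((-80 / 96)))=-0.02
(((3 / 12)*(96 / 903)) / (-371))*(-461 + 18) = 3544/111671 = 0.03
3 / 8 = 0.38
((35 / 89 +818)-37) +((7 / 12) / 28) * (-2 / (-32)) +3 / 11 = 587713747/751872 = 781.67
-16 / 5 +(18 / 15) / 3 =-14/5 = -2.80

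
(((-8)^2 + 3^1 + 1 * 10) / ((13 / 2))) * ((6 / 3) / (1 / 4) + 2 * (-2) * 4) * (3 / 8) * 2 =-924/13 = -71.08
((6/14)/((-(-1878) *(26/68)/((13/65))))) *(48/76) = 204/2705885 = 0.00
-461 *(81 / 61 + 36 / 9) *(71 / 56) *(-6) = 31912725/1708 = 18684.27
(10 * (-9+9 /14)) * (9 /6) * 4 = -3510/7 = -501.43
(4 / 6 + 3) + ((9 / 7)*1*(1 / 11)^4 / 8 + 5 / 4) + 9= 34230685/2459688 = 13.92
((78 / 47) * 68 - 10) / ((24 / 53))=128101/564 = 227.13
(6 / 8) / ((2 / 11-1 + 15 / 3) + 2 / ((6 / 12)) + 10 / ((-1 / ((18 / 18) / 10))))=33/316 = 0.10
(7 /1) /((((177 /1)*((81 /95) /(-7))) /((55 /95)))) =-2695/14337 = -0.19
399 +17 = 416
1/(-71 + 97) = 1/26 = 0.04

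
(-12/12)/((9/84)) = -9.33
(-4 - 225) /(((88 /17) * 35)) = -3893/3080 = -1.26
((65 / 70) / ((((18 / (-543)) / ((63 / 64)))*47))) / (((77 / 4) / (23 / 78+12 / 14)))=-113849/3242624 = -0.04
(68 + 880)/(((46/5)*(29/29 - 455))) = -1185/5221 = -0.23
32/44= 8/11 = 0.73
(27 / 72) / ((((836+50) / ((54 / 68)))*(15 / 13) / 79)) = 27729/1204960 = 0.02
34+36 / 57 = 658/19 = 34.63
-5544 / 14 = -396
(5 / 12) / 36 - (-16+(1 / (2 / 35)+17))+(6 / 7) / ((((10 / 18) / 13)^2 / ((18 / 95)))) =505890109/7182000 = 70.44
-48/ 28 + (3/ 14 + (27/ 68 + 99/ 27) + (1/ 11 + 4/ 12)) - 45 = -42.01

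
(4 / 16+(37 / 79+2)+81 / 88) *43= 1087771/6952 = 156.47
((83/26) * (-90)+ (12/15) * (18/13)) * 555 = -158841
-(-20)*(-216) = -4320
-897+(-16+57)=-856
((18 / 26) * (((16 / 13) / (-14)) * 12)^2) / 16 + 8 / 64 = 149125/861224 = 0.17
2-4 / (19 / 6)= 0.74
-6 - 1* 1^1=-7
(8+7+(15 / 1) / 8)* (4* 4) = 270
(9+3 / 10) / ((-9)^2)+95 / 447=13169/40230 = 0.33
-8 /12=-2/3 = -0.67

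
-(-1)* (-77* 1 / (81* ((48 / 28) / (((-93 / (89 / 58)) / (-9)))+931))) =-484561/474691185 = 0.00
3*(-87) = -261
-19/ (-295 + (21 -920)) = 19/1194 = 0.02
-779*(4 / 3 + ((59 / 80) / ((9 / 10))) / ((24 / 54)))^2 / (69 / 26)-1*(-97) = -2865.91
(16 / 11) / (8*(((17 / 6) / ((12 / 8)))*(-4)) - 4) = -36/1595 = -0.02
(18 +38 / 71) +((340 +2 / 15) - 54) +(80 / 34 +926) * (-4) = -61715296/18105 = -3408.74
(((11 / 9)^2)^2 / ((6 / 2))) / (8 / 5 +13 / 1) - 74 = -106254361/1436859 = -73.95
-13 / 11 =-1.18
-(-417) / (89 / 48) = 20016/89 = 224.90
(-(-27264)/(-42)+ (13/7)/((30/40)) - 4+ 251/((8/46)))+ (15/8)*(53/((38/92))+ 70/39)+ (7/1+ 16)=3140479/2964 = 1059.54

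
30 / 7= 4.29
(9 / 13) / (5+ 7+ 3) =3/65 = 0.05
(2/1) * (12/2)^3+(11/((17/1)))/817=6000059/13889 = 432.00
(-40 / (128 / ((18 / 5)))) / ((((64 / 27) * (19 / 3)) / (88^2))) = -88209/152 = -580.32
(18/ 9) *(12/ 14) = 12/7 = 1.71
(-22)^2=484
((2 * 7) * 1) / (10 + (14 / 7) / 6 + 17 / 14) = 588/485 = 1.21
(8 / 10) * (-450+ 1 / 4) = -1799/5 = -359.80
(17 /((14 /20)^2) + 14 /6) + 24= 8971/147 = 61.03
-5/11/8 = -5/88 = -0.06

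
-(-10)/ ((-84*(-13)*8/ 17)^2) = 1445/38158848 = 0.00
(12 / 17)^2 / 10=72/1445 = 0.05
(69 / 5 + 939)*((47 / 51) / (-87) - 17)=-119855888/7395 = -16207.69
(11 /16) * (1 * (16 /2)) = 11/2 = 5.50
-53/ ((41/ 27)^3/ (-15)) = 15647985/68921 = 227.04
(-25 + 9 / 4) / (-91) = 1/4 = 0.25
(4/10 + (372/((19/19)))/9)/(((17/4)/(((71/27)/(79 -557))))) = -88892/1645515 = -0.05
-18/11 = -1.64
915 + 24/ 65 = 59499/65 = 915.37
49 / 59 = 0.83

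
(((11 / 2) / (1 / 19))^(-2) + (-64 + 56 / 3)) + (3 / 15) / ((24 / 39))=-235920601/5241720 = -45.01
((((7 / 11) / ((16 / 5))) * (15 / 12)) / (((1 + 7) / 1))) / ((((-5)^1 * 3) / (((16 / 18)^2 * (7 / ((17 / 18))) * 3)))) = -245/6732 = -0.04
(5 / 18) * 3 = 5/6 = 0.83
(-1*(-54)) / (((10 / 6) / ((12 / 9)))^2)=864/25 = 34.56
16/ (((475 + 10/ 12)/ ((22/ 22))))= 0.03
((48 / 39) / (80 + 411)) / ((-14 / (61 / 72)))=-61/402129 = 0.00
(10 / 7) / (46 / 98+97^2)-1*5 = -1152625/230532 = -5.00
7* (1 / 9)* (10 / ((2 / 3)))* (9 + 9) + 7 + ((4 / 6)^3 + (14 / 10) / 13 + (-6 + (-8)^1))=203.40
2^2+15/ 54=77/18 = 4.28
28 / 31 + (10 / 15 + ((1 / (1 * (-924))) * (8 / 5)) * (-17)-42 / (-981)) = 6408866/3902745 = 1.64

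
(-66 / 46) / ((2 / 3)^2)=-3.23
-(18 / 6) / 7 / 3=-1/7 = -0.14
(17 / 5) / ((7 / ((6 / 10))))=51/175 = 0.29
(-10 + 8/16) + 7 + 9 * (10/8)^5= 25565/1024 = 24.97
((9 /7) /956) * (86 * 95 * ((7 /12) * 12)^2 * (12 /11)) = 587.34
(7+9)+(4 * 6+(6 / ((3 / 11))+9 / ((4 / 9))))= 329/4 = 82.25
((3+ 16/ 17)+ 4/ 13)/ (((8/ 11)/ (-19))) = -196251/1768 = -111.00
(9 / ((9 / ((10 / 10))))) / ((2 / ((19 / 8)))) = 19/16 = 1.19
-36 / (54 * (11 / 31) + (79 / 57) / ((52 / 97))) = -3307824/1998169 = -1.66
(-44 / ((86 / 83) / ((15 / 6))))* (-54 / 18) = 318.49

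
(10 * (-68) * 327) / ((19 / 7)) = -1556520/19 = -81922.11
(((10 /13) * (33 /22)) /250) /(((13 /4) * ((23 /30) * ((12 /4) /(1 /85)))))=12/1651975 = 0.00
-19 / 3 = -6.33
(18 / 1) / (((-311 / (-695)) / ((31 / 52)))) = 193905/8086 = 23.98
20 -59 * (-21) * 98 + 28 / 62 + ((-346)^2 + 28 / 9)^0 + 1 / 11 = 41412248/341 = 121443.54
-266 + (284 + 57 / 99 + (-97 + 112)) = 33.58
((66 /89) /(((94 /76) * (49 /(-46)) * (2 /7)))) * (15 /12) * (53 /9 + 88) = -20309575/87843 = -231.20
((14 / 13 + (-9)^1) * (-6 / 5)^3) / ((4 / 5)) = 5562/325 = 17.11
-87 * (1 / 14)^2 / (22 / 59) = -5133/4312 = -1.19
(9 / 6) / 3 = 1/2 = 0.50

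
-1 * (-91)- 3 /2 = 179/2 = 89.50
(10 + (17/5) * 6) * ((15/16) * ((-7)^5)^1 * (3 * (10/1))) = -14369985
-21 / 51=-7/17 = -0.41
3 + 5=8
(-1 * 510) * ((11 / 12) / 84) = -935/168 = -5.57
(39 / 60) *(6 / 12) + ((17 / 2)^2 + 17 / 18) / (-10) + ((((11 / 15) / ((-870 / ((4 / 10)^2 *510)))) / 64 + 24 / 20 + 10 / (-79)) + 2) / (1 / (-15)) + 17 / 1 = -297570023/8247600 = -36.08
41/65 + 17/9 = 1474/585 = 2.52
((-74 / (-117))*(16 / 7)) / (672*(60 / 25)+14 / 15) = 2960/3304119 = 0.00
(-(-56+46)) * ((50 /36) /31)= 125/279 = 0.45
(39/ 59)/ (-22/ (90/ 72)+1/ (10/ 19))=-390/9263 = -0.04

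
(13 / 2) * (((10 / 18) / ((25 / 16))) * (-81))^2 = 5391.36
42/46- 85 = -1934/23 = -84.09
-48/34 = -24/17 = -1.41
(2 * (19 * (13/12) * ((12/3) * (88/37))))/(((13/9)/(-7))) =-70224/37 = -1897.95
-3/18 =-0.17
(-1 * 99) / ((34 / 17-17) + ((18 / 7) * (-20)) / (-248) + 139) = -21483/26953 = -0.80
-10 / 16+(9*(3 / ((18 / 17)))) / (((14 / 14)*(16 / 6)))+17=415/16 = 25.94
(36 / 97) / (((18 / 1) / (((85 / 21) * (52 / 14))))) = 4420/14259 = 0.31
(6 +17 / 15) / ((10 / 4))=2.85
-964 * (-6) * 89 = 514776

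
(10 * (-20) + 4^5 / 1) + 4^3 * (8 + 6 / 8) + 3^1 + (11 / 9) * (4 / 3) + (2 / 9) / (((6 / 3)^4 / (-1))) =299941/216 = 1388.62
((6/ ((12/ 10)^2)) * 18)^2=5625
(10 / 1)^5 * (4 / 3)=400000/3 = 133333.33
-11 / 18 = -0.61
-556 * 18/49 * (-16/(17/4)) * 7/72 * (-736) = -6547456/119 = -55020.64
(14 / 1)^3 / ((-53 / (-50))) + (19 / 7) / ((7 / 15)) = 6737905/2597 = 2594.50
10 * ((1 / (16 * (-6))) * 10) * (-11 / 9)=275/216 = 1.27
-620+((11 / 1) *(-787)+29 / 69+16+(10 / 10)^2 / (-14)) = -8945789/966 = -9260.65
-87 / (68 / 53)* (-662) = 1526241/34 = 44889.44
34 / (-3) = -34/3 = -11.33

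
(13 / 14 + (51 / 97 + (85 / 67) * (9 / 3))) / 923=478615/83980078 = 0.01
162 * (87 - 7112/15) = -313578/5 = -62715.60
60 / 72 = 5/6 = 0.83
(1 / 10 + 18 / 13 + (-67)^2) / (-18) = -583763/2340 = -249.47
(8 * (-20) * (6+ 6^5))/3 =-415040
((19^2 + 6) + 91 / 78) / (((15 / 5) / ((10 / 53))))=11045/477 = 23.16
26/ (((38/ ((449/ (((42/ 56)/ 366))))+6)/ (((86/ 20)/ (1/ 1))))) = 61241804/3286775 = 18.63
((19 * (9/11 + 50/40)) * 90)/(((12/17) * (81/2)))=146965/1188 = 123.71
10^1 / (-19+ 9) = -1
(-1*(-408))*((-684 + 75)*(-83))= 20623176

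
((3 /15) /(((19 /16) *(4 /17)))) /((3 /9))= 204/95 = 2.15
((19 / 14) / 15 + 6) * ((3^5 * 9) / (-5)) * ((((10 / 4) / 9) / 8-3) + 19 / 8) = 1761183/1120 = 1572.48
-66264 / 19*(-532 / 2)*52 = 48240192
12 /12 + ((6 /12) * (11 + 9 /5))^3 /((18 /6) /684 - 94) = -4792229/2678875 = -1.79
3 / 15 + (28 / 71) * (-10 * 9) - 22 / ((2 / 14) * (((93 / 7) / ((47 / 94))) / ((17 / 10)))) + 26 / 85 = -50333083/1122510 = -44.84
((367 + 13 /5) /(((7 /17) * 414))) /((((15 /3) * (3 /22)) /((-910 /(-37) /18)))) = 1497496/344655 = 4.34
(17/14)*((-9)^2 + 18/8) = 5661/56 = 101.09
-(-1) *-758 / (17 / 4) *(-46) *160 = 22315520/17 = 1312677.65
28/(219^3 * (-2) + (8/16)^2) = -16/12003953 = 0.00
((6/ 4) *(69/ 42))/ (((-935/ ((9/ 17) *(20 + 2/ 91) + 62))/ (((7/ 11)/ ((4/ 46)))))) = -22279893/15910895 = -1.40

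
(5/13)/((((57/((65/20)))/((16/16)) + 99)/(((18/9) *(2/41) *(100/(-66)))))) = -200/409959 = 0.00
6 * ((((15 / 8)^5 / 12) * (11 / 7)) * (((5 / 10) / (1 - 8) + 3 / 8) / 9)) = 0.61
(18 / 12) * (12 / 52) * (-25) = -225/26 = -8.65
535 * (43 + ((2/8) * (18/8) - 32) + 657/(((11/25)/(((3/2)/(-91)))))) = -111823025/16016 = -6981.96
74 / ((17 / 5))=370/17 = 21.76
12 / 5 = 2.40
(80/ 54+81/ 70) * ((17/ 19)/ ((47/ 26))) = 1102127/843885 = 1.31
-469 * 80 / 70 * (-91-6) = 51992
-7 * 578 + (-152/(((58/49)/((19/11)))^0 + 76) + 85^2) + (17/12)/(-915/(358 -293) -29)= 33549047/10560 = 3176.99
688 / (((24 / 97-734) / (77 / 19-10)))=3770584/676153 = 5.58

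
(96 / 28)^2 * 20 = 11520/49 = 235.10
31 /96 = 0.32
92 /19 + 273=277.84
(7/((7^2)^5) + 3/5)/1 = 0.60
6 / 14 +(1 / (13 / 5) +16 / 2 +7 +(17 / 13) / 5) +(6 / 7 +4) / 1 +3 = 10889/455 = 23.93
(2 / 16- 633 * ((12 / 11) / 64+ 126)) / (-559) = 25115/176 = 142.70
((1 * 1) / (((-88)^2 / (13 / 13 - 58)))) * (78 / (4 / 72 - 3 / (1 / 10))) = 20007/1043504 = 0.02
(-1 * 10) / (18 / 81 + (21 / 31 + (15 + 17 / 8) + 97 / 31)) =-0.47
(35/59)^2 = 1225/3481 = 0.35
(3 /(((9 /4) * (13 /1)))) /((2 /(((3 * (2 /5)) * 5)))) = 4/13 = 0.31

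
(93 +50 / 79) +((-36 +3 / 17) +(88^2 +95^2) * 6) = 135202240/1343 = 100671.81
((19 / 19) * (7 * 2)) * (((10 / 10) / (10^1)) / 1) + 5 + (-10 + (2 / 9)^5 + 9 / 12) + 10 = 8444647/1180980 = 7.15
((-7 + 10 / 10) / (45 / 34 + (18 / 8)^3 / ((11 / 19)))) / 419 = -23936/35099211 = 0.00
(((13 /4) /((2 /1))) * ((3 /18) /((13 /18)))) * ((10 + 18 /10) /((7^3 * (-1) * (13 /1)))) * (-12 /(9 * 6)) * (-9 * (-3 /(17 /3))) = 1593/1516060 = 0.00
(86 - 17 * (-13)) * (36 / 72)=307/2 = 153.50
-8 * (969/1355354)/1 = -3876/677677 = -0.01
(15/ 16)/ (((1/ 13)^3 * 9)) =228.85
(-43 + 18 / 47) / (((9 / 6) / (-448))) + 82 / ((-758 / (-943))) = 685638235/53439 = 12830.30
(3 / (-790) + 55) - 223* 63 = -11055263/790 = -13994.00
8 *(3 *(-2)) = -48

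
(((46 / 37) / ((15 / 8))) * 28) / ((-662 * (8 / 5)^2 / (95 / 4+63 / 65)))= -0.27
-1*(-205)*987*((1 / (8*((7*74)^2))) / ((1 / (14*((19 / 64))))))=549195/1401856 = 0.39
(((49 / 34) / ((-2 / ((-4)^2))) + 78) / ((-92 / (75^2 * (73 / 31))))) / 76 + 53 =-134356349/1842392 = -72.92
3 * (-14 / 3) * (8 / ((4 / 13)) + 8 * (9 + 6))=-2044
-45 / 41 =-1.10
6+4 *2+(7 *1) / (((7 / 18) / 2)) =50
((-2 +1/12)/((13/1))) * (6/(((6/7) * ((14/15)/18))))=-1035/52 = -19.90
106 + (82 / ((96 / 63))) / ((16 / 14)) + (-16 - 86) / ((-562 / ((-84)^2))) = 51567763/35968 = 1433.71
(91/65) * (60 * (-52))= -4368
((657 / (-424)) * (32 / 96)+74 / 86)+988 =18019487/18232 = 988.34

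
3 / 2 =1.50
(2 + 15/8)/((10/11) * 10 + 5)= 11/40 = 0.28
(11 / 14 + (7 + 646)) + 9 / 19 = 174033/266 = 654.26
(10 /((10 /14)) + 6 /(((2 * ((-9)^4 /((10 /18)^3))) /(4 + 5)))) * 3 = 2480183/59049 = 42.00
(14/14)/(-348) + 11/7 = 1.57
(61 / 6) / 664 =61/3984 = 0.02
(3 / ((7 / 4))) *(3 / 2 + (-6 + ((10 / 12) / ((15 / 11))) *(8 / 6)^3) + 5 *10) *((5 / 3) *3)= 228170/567 = 402.42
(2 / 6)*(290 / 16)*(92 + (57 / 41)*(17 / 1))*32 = 2749780/123 = 22355.93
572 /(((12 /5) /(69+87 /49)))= 826540/49 = 16868.16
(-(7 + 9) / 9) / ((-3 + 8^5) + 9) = -8/147483 = 0.00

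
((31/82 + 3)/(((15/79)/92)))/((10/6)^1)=982.07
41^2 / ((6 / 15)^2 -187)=-42025/4671 = -9.00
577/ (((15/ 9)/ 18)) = 31158/5 = 6231.60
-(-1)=1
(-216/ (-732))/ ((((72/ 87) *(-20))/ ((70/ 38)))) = -609/18544 = -0.03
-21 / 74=-0.28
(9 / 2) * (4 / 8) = 9/4 = 2.25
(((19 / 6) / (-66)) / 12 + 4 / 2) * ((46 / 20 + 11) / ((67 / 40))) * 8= 2523010/19899 = 126.79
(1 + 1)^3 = 8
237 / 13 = 18.23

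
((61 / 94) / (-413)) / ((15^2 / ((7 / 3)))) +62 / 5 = 12.40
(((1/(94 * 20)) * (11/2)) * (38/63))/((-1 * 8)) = -209/947520 = 0.00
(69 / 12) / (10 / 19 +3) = 437/268 = 1.63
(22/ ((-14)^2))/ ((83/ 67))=737/8134 = 0.09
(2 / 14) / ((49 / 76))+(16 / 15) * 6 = 11356/1715 = 6.62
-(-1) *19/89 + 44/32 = 1131/712 = 1.59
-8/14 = -4/7 = -0.57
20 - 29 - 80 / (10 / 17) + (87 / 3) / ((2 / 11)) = 29/2 = 14.50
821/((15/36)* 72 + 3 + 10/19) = 15599/637 = 24.49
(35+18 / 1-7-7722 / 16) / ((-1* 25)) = 3493/200 = 17.46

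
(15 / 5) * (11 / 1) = 33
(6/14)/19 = 3/133 = 0.02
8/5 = 1.60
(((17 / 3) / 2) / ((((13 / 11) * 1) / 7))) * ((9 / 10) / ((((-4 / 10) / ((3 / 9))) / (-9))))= 113.28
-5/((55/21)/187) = -357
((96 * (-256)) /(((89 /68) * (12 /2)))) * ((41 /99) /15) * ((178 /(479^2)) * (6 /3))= -45678592/340719885 = -0.13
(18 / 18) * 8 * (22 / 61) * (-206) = -36256/61 = -594.36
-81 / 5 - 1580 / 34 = -5327/85 = -62.67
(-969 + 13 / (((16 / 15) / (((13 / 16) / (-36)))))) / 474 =-2977613/1456128 = -2.04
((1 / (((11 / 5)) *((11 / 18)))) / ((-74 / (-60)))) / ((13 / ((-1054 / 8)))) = -355725/58201 = -6.11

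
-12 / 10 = -1.20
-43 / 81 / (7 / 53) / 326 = -2279/184842 = -0.01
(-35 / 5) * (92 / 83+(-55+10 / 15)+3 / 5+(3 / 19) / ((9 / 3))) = 8705179/23655 = 368.01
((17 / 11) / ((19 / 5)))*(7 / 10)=0.28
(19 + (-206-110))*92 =-27324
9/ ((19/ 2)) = 18/19 = 0.95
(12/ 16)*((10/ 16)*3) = 45/32 = 1.41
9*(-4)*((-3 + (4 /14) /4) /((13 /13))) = 738/7 = 105.43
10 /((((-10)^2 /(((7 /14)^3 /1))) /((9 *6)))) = 27/40 = 0.68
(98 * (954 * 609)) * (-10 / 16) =-35585392.50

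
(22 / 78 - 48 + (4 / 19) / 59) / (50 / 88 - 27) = 91785100/50845197 = 1.81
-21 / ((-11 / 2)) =42/11 = 3.82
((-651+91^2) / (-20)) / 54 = -763/108 = -7.06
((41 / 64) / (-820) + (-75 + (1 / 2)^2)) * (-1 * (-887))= -84869047/1280 = -66303.94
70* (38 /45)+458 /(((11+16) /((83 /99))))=196018/2673 = 73.33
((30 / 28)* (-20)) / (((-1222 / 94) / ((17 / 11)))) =2550/1001 = 2.55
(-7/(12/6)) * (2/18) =-7/18 = -0.39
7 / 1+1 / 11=78/11 = 7.09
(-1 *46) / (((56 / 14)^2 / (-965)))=22195/8 = 2774.38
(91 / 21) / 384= 13/1152 = 0.01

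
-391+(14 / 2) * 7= -342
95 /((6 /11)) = 1045/6 = 174.17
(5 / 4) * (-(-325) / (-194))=-2.09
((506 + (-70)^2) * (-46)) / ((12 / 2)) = -41446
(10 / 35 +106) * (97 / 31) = 2328/7 = 332.57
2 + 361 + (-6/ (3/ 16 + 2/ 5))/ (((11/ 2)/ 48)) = 141591/517 = 273.87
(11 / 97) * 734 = 8074/97 = 83.24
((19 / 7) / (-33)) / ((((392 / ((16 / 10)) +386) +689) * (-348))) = 19/106112160 = 0.00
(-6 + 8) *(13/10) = 13/5 = 2.60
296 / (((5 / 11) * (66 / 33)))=1628/5 = 325.60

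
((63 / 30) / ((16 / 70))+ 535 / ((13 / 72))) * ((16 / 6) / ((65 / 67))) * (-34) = -234721703/845 = -277777.16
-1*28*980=-27440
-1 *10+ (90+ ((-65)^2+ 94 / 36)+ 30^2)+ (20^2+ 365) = 107507/18 = 5972.61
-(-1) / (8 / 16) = 2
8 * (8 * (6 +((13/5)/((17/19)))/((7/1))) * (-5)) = -244288/119 = -2052.84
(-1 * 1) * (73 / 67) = -73/67 = -1.09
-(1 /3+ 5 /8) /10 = -23/240 = -0.10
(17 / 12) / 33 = 0.04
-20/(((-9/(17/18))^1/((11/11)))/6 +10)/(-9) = 340/1287 = 0.26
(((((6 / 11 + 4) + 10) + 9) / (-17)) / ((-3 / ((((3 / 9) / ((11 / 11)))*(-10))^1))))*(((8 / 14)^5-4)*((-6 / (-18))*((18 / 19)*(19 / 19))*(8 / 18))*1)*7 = 7257920/1218679 = 5.96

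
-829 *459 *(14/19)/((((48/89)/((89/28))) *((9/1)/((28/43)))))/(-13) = 781414571/84968 = 9196.57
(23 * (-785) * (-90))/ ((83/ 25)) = 40623750/83 = 489442.77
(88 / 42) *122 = 5368/21 = 255.62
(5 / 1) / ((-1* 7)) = -5/7 = -0.71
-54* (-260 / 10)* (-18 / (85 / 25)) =-7432.94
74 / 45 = 1.64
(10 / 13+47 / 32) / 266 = 7/832 = 0.01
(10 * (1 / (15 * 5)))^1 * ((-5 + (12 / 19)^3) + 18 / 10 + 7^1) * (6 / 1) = 3.24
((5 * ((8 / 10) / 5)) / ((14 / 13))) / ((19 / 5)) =26/133 = 0.20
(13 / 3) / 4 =13/12 = 1.08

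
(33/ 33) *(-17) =-17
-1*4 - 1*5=-9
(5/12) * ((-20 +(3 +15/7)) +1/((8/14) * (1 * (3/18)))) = -305/168 = -1.82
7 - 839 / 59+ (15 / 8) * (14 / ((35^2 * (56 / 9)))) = -3338247/462560 = -7.22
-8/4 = -2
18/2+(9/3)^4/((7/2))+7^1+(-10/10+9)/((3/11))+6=1564/21 = 74.48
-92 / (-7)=92/7 = 13.14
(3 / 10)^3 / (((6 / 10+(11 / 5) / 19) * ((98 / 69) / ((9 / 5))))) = 318573/6664000 = 0.05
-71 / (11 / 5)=-355/11 = -32.27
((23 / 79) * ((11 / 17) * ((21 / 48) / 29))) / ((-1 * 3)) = -1771/1869456 = 0.00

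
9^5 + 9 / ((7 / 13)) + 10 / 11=4548130/77 = 59066.62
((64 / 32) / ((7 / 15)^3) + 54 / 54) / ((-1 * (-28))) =7093/9604 = 0.74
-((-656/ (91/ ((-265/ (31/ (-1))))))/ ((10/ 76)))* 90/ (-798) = -1043040/19747 = -52.82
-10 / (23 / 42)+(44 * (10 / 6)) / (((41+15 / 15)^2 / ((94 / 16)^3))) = -153161825/15579648 = -9.83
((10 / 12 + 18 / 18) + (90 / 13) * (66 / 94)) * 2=13.39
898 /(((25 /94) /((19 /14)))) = 801914/175 = 4582.37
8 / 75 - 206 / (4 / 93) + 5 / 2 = -359017/75 = -4786.89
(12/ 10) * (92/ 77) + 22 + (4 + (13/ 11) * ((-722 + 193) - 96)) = -273813/385 = -711.20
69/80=0.86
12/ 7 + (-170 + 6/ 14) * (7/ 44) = -7781/308 = -25.26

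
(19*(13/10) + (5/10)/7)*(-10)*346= -599964/7 = -85709.14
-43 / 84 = -0.51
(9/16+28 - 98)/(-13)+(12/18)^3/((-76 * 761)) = 433726207/81201744 = 5.34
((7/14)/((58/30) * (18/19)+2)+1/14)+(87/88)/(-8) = 717/9152 = 0.08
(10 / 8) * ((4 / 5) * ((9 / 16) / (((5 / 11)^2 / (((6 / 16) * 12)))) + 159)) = 171.25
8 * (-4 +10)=48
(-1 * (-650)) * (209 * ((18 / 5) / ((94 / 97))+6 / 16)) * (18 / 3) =313365195/94 = 3333672.29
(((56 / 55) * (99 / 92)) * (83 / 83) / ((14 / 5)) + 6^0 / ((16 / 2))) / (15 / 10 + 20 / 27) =2565/11132 = 0.23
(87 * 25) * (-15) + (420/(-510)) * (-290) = -550565/17 = -32386.18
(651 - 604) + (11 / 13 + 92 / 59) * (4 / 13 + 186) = 4937227/9971 = 495.16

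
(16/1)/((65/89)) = 21.91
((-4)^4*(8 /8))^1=256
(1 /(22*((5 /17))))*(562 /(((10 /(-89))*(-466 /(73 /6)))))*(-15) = -31036169/102520 = -302.73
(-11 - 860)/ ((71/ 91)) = -79261/71 = -1116.35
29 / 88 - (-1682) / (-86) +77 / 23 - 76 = -7996567/87032 = -91.88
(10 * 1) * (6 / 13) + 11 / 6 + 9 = 1205/78 = 15.45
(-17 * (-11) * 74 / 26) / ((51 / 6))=814/13 = 62.62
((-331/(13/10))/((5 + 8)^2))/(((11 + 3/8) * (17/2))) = -52960/3398759 = -0.02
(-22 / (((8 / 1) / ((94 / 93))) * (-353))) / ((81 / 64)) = 16544/2659149 = 0.01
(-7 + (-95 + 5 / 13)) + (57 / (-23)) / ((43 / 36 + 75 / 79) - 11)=-763149217/7530913 = -101.34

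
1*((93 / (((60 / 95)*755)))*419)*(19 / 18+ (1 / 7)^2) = 234204659/2663640 = 87.93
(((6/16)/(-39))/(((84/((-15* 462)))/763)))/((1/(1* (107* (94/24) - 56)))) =182841505/832 = 219761.42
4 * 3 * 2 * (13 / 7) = 312/7 = 44.57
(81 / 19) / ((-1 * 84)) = -27/532 = -0.05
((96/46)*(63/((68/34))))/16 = 4.11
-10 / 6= -5/3 = -1.67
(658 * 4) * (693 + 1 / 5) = 9122512/5 = 1824502.40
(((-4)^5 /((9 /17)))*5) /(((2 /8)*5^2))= -69632/45 = -1547.38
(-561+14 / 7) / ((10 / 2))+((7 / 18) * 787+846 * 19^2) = 27504023/90 = 305600.26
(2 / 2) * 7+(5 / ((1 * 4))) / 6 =173/24 = 7.21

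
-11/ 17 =-0.65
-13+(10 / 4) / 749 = -19469/1498 = -13.00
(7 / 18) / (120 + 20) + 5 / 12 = 151/360 = 0.42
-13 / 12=-1.08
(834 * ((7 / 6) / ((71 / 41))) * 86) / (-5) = -3430798/355 = -9664.22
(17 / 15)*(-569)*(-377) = 3646721/15 = 243114.73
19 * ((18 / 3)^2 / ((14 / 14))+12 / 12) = 703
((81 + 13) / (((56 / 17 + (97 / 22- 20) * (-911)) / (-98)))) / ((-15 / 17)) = 8367128/11385585 = 0.73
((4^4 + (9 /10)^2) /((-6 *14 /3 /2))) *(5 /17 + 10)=-25681/136 = -188.83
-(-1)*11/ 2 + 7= 25/2 = 12.50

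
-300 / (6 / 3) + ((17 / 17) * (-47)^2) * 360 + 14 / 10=3975457/5 = 795091.40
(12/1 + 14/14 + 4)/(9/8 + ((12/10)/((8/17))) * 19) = 680/1983 = 0.34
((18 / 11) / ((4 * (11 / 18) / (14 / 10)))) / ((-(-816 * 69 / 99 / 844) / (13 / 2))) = 9.04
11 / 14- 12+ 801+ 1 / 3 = 33185/42 = 790.12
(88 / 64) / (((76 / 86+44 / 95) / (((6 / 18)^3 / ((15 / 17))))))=152779/3565296 = 0.04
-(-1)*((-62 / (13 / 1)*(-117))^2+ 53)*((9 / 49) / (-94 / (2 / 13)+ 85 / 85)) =-2802753/29890 = -93.77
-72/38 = -36/19 = -1.89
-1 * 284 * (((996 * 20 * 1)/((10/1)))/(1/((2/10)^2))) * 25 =-565728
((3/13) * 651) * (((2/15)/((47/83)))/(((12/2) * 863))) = 18011/2636465 = 0.01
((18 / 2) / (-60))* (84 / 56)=-9/40 = -0.22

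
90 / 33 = 30/11 = 2.73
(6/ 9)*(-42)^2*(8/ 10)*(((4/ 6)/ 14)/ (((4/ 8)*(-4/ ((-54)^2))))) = -326592/5 = -65318.40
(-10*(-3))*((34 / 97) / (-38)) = -510/1843 = -0.28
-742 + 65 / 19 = -14033/19 = -738.58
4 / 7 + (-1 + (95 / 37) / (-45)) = -1132/2331 = -0.49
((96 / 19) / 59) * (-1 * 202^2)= -3917184/1121 = -3494.37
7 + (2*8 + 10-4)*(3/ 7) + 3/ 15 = 16.63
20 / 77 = 0.26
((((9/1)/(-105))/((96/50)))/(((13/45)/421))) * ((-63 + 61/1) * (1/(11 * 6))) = 31575/16016 = 1.97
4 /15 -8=-116/15 = -7.73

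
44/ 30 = 1.47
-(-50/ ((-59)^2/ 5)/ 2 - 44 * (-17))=-747.96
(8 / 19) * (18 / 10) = 72/95 = 0.76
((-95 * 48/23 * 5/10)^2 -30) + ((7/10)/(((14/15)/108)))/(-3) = 5168247/529 = 9769.84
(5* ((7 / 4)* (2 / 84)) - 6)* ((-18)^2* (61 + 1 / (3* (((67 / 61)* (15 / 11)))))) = -38486181/335 = -114884.12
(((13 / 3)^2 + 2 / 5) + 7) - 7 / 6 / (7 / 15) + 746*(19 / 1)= 1277791/90 = 14197.68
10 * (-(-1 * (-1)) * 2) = -20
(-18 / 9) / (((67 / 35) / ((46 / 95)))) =-644/1273 = -0.51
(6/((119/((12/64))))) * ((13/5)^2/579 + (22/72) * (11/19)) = 622357/349098400 = 0.00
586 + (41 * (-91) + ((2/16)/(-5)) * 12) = -31453/10 = -3145.30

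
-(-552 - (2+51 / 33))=555.55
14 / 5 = 2.80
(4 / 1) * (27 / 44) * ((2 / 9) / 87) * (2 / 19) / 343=4/2078923 = 0.00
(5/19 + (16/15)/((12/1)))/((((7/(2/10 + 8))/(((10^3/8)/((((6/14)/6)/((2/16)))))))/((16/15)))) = 49364/513 = 96.23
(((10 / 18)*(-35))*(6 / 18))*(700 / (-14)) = 8750/27 = 324.07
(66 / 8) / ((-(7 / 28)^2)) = -132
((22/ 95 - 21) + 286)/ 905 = 25197/85975 = 0.29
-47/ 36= -1.31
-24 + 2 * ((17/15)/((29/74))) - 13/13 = -19.22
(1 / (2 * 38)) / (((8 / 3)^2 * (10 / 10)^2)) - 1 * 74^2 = -26635255/4864 = -5476.00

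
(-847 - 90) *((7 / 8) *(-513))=3364767/8 = 420595.88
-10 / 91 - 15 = -1375/91 = -15.11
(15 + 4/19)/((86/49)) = 14161/1634 = 8.67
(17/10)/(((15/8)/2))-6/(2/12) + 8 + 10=-1214/75 = -16.19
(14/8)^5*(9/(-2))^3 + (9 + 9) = -12104847/8192 = -1477.64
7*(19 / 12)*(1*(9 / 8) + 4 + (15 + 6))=27797/96 = 289.55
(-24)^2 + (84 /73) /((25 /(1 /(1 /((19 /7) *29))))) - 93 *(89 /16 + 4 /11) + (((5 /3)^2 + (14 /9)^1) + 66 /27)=101958833/2890800 = 35.27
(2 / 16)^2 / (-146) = -1/9344 = 0.00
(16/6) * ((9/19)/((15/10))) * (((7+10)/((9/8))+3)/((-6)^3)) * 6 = -652/1539 = -0.42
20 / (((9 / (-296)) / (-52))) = 307840/9 = 34204.44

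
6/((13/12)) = 72/13 = 5.54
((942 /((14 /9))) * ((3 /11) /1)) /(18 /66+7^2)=12717/3794 = 3.35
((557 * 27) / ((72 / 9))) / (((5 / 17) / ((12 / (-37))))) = -766989/370 = -2072.94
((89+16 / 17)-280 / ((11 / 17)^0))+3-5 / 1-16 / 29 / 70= -3314111/17255 = -192.07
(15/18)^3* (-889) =-111125/216 = -514.47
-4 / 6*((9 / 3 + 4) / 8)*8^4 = -7168/3 = -2389.33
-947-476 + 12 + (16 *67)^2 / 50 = 539317/25 = 21572.68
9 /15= 3/5 = 0.60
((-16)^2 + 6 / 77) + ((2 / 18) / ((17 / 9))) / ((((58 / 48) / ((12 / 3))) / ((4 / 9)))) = 29172778/113883 = 256.16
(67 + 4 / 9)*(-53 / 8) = -32171/72 = -446.82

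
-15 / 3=-5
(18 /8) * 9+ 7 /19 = 1567/76 = 20.62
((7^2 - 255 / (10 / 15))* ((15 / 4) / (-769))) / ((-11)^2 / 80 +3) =100050/277609 = 0.36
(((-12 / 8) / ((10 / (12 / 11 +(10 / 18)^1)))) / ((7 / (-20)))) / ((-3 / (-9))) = 163/77 = 2.12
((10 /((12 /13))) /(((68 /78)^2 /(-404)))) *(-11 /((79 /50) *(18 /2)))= 305108375/68493 = 4454.59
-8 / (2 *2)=-2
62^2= 3844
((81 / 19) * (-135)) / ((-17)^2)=-10935/5491 = -1.99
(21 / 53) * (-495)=-196.13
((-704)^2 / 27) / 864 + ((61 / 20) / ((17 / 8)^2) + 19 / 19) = 24145069/1053405 = 22.92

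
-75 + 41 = -34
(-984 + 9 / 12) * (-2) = 3933/2 = 1966.50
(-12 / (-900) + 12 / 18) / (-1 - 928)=-17/23225 = 0.00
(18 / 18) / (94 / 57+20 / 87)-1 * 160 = -159.47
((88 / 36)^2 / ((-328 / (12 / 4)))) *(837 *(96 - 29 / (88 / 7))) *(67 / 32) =-188373515/20992 = -8973.59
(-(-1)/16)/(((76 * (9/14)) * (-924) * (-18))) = 1/13001472 = 0.00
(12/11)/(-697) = -12/7667 = 0.00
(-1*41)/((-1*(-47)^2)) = 41/2209 = 0.02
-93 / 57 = -31/19 = -1.63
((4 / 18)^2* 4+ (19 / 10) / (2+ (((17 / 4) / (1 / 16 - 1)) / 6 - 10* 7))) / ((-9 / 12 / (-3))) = 85157/125307 = 0.68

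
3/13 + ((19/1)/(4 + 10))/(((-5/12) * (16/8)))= -636/455 = -1.40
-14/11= -1.27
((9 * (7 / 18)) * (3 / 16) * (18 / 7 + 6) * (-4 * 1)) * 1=-45/2 = -22.50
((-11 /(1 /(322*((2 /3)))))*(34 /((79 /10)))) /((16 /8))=-1204280/237 = -5081.35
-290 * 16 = -4640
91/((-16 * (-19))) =91/304 = 0.30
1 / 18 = 0.06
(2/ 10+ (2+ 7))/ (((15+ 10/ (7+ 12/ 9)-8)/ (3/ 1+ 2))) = 230/41 = 5.61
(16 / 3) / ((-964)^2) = 1/174243 = 0.00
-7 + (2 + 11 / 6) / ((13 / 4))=-227/39 = -5.82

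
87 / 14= 6.21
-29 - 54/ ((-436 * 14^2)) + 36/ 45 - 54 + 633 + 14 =120664007/213640 = 564.80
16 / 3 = 5.33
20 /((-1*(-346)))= 10/173 = 0.06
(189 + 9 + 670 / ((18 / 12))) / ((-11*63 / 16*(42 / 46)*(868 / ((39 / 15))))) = -2313064/47370015 = -0.05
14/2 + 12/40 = 73/10 = 7.30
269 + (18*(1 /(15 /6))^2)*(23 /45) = 33809/125 = 270.47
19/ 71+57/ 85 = 5662/6035 = 0.94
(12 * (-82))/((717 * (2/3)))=-492/239 = -2.06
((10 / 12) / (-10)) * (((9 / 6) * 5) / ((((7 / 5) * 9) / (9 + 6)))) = -0.74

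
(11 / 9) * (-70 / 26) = -385/117 = -3.29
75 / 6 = 25/2 = 12.50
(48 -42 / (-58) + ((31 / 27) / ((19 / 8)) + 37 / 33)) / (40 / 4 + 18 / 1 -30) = -25.16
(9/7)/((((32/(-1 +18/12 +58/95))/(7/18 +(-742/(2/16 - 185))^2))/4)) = 435103311/147773792 = 2.94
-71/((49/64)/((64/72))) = -36352/441 = -82.43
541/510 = 1.06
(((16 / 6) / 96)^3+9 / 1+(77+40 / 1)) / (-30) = -5878657/1399680 = -4.20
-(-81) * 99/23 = 8019/23 = 348.65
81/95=0.85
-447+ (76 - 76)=-447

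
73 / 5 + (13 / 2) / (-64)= 9279/640 = 14.50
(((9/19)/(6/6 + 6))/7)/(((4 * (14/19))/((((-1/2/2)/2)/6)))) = -3/43904 = 0.00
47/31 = 1.52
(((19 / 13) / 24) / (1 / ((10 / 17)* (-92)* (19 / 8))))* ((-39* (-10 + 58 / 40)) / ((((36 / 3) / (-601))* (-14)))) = -284435871/30464 = -9336.79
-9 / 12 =-3/4 = -0.75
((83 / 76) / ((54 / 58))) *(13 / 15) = 31291/30780 = 1.02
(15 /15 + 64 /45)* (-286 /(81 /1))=-31174/3645 = -8.55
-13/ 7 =-1.86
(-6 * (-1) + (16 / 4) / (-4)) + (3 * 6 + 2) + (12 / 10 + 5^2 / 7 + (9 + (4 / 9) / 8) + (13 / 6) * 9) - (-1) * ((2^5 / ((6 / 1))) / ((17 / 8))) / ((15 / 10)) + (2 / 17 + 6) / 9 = 324941/5355 = 60.68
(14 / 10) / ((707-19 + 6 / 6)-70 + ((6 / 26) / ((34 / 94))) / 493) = 762671/337210240 = 0.00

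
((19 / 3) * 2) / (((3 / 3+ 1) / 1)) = 19/3 = 6.33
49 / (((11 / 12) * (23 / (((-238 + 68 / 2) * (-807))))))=96801264/253 = 382613.69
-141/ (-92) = 141/92 = 1.53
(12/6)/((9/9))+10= 12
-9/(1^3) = -9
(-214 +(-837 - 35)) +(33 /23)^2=-1083.94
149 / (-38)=-149/38 = -3.92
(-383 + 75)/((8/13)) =-1001/2 = -500.50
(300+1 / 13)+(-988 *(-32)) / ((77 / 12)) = 5232473/1001 = 5227.25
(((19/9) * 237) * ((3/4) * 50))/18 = 37525/36 = 1042.36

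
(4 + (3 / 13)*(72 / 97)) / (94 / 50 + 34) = 131500/1131117 = 0.12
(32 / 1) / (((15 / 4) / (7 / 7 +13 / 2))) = 64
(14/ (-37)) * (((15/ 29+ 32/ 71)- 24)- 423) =12857320/76183 = 168.77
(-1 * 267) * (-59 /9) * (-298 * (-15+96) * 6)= -253497276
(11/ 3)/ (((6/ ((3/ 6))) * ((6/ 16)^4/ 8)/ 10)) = 901120/729 = 1236.10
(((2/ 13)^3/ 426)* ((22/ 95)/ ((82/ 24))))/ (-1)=-352/607569365 = 0.00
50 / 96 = 25/48 = 0.52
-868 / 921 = -0.94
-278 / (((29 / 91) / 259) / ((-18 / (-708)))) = -9828273/1711 = -5744.17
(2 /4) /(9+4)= 1/26 = 0.04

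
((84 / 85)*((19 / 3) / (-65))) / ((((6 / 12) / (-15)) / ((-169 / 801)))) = -13832/22695 = -0.61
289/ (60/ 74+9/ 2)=54.42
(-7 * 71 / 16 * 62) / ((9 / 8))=-1711.89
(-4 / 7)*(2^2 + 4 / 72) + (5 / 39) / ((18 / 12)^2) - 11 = -32581/2457 = -13.26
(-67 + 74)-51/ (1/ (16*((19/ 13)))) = -1185.62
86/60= 43/30 = 1.43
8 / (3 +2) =8/5 = 1.60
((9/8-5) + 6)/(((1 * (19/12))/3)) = 153/38 = 4.03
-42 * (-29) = 1218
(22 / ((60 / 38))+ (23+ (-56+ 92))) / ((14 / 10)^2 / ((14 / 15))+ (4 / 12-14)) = -2188/347 = -6.31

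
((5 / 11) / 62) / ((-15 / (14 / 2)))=-7/2046 = 0.00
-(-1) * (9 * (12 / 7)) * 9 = 972/7 = 138.86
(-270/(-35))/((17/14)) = 6.35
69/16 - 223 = -3499/16 = -218.69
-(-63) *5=315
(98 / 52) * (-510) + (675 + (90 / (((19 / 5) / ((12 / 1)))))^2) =377737080/4693 = 80489.47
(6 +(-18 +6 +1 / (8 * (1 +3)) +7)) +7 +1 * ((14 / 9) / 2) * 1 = 2537/288 = 8.81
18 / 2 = 9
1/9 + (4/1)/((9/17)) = 23/3 = 7.67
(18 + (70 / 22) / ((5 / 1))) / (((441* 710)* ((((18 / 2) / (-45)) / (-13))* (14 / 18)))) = 2665/535766 = 0.00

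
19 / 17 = 1.12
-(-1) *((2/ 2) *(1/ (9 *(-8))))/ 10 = -1/720 = 0.00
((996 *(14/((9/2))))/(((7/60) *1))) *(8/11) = 212480/11 = 19316.36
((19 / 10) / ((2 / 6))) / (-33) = -19/110 = -0.17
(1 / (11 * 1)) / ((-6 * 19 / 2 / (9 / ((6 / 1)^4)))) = -1/90288 = 0.00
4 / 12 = 0.33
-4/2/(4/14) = -7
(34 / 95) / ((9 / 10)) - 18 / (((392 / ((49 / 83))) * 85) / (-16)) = 485896/1206405 = 0.40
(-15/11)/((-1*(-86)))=-15/946 = -0.02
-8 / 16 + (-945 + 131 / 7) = -12975/14 = -926.79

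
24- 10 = 14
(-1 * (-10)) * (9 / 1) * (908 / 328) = 10215/41 = 249.15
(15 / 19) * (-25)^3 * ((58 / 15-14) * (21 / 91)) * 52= 1500000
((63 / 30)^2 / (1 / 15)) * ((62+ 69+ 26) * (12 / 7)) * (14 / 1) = 1246266/5 = 249253.20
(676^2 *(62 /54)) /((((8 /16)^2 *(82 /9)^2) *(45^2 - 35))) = 21249384/1672595 = 12.70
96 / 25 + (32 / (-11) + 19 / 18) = 9833/4950 = 1.99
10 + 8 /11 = 118/11 = 10.73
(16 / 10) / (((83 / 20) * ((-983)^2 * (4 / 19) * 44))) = 38/882221857 = 0.00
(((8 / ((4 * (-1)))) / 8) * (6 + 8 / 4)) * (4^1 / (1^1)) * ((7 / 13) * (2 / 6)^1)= -56/39 = -1.44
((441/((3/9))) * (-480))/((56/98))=-1111320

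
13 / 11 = 1.18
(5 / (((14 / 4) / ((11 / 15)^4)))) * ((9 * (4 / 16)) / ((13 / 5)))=14641/40950 = 0.36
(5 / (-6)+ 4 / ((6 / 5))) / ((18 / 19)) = 95/36 = 2.64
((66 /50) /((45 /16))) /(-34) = -88/6375 = -0.01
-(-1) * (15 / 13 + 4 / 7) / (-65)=-157/5915 = -0.03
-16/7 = -2.29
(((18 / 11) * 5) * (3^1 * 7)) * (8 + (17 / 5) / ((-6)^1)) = 1277.18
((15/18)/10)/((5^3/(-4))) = -1/375 = 0.00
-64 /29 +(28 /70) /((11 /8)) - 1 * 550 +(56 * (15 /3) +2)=-269.92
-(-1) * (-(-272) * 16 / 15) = 4352/15 = 290.13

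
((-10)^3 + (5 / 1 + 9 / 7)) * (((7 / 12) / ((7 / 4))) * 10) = -69560/21 = -3312.38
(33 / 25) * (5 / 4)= 33/20 = 1.65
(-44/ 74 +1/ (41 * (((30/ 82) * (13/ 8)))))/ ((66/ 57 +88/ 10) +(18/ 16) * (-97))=607088/108754581 = 0.01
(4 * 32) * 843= 107904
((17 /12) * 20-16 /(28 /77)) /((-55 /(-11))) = -47/15 = -3.13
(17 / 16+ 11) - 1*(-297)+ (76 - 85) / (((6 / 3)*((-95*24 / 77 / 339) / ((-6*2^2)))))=-927.40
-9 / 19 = -0.47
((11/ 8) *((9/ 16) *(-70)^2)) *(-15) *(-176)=20010375/2 = 10005187.50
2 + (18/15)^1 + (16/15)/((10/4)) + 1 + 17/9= 6.52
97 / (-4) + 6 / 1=-73/4 = -18.25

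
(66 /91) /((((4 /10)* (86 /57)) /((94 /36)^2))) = 2308405/281736 = 8.19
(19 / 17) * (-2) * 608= -23104/17 = -1359.06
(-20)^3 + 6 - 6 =-8000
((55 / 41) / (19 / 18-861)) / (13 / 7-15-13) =2310/38712979 = 0.00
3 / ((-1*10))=-3/10 = -0.30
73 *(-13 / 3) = -949/3 = -316.33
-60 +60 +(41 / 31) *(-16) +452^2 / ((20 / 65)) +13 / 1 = 20583375/31 = 663979.84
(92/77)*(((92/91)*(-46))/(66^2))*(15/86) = -243340/109372263 = 0.00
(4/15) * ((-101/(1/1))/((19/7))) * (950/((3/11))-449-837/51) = -435268792/14535 = -29946.25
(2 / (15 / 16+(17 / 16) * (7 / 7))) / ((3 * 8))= 1/24 = 0.04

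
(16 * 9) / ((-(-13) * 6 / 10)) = 240/13 = 18.46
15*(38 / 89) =6.40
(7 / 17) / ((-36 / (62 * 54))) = -651/17 = -38.29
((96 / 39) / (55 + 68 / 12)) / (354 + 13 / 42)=288/2514889 = 0.00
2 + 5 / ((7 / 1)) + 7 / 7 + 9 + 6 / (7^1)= 13.57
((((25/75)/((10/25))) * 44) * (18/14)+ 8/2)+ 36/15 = 1874/35 = 53.54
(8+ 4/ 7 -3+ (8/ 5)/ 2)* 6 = 1338/35 = 38.23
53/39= 1.36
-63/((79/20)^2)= -25200/6241 = -4.04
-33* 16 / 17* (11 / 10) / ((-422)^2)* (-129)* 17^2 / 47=1592118/10462435 = 0.15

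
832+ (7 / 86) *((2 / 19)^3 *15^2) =245393884/294937 = 832.02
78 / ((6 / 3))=39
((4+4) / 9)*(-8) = -64/9 = -7.11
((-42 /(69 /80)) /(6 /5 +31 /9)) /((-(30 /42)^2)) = 98784/4807 = 20.55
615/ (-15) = -41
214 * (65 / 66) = 6955/33 = 210.76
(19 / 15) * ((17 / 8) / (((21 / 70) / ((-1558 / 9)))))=-251617/162 = -1553.19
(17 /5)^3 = 4913/125 = 39.30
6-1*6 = 0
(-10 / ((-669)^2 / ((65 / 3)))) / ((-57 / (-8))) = -5200/76532931 = 0.00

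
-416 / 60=-104/15 = -6.93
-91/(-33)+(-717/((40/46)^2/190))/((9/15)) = -79271509/264 = -300270.87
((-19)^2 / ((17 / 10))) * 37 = 133570/17 = 7857.06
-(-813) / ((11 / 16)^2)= 208128/121 = 1720.07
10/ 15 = 2/3 = 0.67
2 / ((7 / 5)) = 10/7 = 1.43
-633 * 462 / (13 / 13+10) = -26586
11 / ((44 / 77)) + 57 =305/4 = 76.25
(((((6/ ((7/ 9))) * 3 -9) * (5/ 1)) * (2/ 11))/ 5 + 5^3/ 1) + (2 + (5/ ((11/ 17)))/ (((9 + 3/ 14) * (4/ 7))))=2603221/19866 = 131.04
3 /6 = 1/2 = 0.50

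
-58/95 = -0.61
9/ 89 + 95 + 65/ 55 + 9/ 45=472284/4895 = 96.48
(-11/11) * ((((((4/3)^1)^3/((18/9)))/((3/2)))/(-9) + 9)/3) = -2.97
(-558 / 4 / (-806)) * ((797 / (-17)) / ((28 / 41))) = -11.88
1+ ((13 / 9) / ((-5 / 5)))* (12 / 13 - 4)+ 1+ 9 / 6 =143/18 = 7.94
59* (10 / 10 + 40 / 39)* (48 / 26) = 220.64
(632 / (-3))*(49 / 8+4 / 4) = -1501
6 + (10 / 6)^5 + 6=6041/243 = 24.86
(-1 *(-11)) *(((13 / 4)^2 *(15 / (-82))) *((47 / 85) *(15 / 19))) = -3931785/423776 = -9.28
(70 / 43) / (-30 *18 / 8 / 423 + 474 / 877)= 5770660/1350243 = 4.27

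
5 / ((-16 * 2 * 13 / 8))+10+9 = 983/52 = 18.90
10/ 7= 1.43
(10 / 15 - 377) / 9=-1129/27 = -41.81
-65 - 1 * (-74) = 9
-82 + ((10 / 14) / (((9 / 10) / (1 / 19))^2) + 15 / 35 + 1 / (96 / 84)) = -132136079/1637496 = -80.69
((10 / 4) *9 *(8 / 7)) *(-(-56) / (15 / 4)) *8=3072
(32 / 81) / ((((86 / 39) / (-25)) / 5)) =-26000/1161 = -22.39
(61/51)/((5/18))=366/85 = 4.31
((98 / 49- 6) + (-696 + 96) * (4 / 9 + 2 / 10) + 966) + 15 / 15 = 1729/3 = 576.33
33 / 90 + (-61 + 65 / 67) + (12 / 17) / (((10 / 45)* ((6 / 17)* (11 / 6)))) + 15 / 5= -51.75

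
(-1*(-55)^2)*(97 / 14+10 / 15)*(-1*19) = 18334525/42 = 436536.31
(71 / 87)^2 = 5041/7569 = 0.67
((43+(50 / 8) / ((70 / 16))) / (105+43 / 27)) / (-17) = -8397/342482 = -0.02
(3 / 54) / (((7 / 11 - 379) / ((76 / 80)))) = -209/1498320 = 0.00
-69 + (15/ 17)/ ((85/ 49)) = -19794/289 = -68.49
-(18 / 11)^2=-324/121 = -2.68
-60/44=-1.36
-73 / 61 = -1.20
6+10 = 16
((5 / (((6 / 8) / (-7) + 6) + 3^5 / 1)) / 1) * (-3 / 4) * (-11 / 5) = 77/2323 = 0.03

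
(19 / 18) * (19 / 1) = 361/18 = 20.06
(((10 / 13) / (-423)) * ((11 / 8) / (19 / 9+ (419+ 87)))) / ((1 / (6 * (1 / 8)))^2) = -495/178822592 = 0.00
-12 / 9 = -4/3 = -1.33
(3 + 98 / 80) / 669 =169/26760 = 0.01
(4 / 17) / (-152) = -1/646 = 0.00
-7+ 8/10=-31/5 = -6.20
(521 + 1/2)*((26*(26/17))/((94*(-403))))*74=-1003366/24769 = -40.51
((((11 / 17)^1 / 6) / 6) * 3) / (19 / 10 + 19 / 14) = 385/23256 = 0.02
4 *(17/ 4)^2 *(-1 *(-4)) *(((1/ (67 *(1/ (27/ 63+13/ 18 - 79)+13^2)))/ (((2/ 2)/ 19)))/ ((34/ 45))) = 28514763/44423546 = 0.64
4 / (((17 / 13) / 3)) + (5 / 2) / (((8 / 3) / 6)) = 2013/136 = 14.80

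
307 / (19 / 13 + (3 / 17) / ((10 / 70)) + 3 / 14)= 949858/9007 = 105.46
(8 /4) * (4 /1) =8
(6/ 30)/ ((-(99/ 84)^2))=-784/5445 = -0.14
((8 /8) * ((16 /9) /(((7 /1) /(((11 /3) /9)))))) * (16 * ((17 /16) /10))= 1496/8505 = 0.18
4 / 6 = 2/3 = 0.67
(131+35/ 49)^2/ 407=850084/19943 = 42.63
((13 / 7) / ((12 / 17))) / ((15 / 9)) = 221/140 = 1.58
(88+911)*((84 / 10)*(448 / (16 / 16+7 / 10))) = 37594368/17 = 2211433.41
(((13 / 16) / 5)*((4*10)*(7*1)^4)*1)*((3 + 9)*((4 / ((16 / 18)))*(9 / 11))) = 7584759/11 = 689523.55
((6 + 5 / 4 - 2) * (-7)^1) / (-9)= 49/12 = 4.08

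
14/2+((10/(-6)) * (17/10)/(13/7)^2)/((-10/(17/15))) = 1078861/152100 = 7.09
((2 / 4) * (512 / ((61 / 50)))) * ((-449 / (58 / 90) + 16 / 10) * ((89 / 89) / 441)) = -5265920/15921 = -330.75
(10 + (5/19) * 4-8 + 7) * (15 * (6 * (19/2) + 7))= 183360/19 = 9650.53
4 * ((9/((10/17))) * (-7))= -428.40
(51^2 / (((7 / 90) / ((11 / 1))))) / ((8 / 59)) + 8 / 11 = 835584479/308 = 2712936.62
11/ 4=2.75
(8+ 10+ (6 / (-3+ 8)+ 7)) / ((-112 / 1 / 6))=-393/280 = -1.40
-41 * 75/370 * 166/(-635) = 10209/4699 = 2.17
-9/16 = -0.56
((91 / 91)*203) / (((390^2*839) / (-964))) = -48923/31902975 = 0.00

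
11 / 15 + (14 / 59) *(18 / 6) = 1279/885 = 1.45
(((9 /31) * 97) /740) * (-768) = -167616/5735 = -29.23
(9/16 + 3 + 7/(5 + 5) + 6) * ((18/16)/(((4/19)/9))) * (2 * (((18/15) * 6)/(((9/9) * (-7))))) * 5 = -11371671/2240 = -5076.64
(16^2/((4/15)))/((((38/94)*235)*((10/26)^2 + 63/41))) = 166296/27721 = 6.00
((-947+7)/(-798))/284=235/56658 = 0.00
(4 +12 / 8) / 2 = 11/4 = 2.75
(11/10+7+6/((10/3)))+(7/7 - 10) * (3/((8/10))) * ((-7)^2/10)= -6219/40 = -155.48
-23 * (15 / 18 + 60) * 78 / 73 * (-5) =7475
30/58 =15/29 = 0.52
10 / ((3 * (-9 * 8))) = -5/108 = -0.05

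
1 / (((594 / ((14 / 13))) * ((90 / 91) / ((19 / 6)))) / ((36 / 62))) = 931/276210 = 0.00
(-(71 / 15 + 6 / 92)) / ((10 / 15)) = -3311/460 = -7.20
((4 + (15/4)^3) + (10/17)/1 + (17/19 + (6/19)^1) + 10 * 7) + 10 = 2863757/20672 = 138.53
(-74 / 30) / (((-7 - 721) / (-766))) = -14171/5460 = -2.60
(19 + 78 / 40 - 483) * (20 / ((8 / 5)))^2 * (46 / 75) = -44279.79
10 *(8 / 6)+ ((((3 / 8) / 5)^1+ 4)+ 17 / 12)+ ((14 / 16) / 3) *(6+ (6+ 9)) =499/20 = 24.95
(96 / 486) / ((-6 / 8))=-64/243 = -0.26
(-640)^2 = 409600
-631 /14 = -45.07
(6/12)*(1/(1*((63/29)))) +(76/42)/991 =28967/124866 = 0.23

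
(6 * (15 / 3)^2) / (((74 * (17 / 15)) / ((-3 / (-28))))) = 3375/17612 = 0.19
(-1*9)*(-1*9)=81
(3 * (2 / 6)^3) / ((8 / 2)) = 1/36 = 0.03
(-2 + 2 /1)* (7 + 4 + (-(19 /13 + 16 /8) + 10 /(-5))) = 0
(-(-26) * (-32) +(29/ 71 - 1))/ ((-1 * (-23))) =-59114/1633 = -36.20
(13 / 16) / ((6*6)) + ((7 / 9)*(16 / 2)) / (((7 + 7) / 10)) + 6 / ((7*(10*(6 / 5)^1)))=18299/4032 = 4.54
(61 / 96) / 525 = 61/50400 = 0.00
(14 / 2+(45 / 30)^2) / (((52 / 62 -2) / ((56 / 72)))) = -8029/1296 = -6.20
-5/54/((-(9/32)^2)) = 2560/2187 = 1.17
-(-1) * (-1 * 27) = -27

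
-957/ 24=-319/8 = -39.88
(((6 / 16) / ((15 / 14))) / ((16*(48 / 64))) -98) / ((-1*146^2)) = 23513/5115840 = 0.00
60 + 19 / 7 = 439/7 = 62.71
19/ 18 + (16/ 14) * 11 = 1717/126 = 13.63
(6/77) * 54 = 324/77 = 4.21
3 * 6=18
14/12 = 7/6 = 1.17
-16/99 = -0.16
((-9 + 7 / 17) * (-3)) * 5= 2190/17 = 128.82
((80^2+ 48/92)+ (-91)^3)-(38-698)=-17169741/23 = -746510.48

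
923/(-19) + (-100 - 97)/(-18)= -12871/342 = -37.63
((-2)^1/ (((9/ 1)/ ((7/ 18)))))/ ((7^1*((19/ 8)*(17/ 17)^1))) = -8/1539 = -0.01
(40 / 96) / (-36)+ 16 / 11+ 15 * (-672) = -10078.56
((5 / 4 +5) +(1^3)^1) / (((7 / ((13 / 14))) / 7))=377/56 = 6.73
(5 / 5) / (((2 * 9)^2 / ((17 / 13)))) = 17/4212 = 0.00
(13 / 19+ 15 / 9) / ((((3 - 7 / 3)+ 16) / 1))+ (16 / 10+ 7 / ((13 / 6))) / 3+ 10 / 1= 217693/18525 = 11.75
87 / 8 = 10.88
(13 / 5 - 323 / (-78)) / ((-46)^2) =2629/825240 = 0.00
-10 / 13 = -0.77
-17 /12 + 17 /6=17/12 = 1.42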